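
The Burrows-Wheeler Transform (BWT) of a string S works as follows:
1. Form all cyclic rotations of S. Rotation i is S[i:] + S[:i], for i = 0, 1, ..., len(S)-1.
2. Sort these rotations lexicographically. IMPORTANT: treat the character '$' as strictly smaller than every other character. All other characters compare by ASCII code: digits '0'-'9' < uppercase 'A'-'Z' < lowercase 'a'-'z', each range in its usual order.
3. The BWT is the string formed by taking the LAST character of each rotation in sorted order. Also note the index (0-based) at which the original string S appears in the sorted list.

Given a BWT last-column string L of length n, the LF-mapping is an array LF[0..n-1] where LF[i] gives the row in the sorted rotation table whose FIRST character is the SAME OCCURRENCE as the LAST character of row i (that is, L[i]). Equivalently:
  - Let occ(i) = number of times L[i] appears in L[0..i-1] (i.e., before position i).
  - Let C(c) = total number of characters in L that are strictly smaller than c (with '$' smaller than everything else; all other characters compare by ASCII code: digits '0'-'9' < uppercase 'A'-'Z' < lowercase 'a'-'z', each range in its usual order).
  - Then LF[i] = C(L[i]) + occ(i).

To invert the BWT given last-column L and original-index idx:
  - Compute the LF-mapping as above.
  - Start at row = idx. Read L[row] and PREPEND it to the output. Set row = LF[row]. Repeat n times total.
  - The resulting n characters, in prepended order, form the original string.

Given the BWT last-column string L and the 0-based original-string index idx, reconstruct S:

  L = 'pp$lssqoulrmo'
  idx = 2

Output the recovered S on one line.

Answer: lrsoplmsouqp$

Derivation:
LF mapping: 6 7 0 1 10 11 8 4 12 2 9 3 5
Walk LF starting at row 2, prepending L[row]:
  step 1: row=2, L[2]='$', prepend. Next row=LF[2]=0
  step 2: row=0, L[0]='p', prepend. Next row=LF[0]=6
  step 3: row=6, L[6]='q', prepend. Next row=LF[6]=8
  step 4: row=8, L[8]='u', prepend. Next row=LF[8]=12
  step 5: row=12, L[12]='o', prepend. Next row=LF[12]=5
  step 6: row=5, L[5]='s', prepend. Next row=LF[5]=11
  step 7: row=11, L[11]='m', prepend. Next row=LF[11]=3
  step 8: row=3, L[3]='l', prepend. Next row=LF[3]=1
  step 9: row=1, L[1]='p', prepend. Next row=LF[1]=7
  step 10: row=7, L[7]='o', prepend. Next row=LF[7]=4
  step 11: row=4, L[4]='s', prepend. Next row=LF[4]=10
  step 12: row=10, L[10]='r', prepend. Next row=LF[10]=9
  step 13: row=9, L[9]='l', prepend. Next row=LF[9]=2
Reversed output: lrsoplmsouqp$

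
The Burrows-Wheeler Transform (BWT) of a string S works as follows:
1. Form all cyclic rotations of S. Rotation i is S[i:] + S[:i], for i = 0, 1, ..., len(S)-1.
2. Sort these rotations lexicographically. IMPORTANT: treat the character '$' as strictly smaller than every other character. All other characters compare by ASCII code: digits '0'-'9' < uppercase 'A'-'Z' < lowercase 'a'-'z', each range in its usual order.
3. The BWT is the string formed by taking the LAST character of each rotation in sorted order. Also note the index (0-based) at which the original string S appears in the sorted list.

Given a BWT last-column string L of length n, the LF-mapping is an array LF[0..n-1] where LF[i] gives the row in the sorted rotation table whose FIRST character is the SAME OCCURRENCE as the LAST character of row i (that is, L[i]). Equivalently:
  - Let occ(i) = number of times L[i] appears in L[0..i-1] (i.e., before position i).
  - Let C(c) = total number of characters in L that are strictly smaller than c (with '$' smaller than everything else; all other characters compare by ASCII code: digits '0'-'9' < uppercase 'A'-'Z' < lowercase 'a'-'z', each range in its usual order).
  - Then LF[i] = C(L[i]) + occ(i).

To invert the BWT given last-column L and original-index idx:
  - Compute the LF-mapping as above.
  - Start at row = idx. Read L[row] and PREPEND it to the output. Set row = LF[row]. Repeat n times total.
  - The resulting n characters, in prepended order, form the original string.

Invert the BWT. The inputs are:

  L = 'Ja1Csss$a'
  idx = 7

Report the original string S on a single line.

Answer: sassa1CJ$

Derivation:
LF mapping: 3 4 1 2 6 7 8 0 5
Walk LF starting at row 7, prepending L[row]:
  step 1: row=7, L[7]='$', prepend. Next row=LF[7]=0
  step 2: row=0, L[0]='J', prepend. Next row=LF[0]=3
  step 3: row=3, L[3]='C', prepend. Next row=LF[3]=2
  step 4: row=2, L[2]='1', prepend. Next row=LF[2]=1
  step 5: row=1, L[1]='a', prepend. Next row=LF[1]=4
  step 6: row=4, L[4]='s', prepend. Next row=LF[4]=6
  step 7: row=6, L[6]='s', prepend. Next row=LF[6]=8
  step 8: row=8, L[8]='a', prepend. Next row=LF[8]=5
  step 9: row=5, L[5]='s', prepend. Next row=LF[5]=7
Reversed output: sassa1CJ$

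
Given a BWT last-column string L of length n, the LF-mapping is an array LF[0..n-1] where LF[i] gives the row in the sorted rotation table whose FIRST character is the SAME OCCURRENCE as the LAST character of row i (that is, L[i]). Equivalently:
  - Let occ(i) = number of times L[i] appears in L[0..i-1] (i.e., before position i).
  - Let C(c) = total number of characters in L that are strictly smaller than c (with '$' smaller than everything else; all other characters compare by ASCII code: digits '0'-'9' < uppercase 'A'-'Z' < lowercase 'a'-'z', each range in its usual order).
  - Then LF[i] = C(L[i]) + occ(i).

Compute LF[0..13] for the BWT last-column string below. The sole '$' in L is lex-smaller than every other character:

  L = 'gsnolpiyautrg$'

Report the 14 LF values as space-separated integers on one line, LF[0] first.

Char counts: '$':1, 'a':1, 'g':2, 'i':1, 'l':1, 'n':1, 'o':1, 'p':1, 'r':1, 's':1, 't':1, 'u':1, 'y':1
C (first-col start): C('$')=0, C('a')=1, C('g')=2, C('i')=4, C('l')=5, C('n')=6, C('o')=7, C('p')=8, C('r')=9, C('s')=10, C('t')=11, C('u')=12, C('y')=13
L[0]='g': occ=0, LF[0]=C('g')+0=2+0=2
L[1]='s': occ=0, LF[1]=C('s')+0=10+0=10
L[2]='n': occ=0, LF[2]=C('n')+0=6+0=6
L[3]='o': occ=0, LF[3]=C('o')+0=7+0=7
L[4]='l': occ=0, LF[4]=C('l')+0=5+0=5
L[5]='p': occ=0, LF[5]=C('p')+0=8+0=8
L[6]='i': occ=0, LF[6]=C('i')+0=4+0=4
L[7]='y': occ=0, LF[7]=C('y')+0=13+0=13
L[8]='a': occ=0, LF[8]=C('a')+0=1+0=1
L[9]='u': occ=0, LF[9]=C('u')+0=12+0=12
L[10]='t': occ=0, LF[10]=C('t')+0=11+0=11
L[11]='r': occ=0, LF[11]=C('r')+0=9+0=9
L[12]='g': occ=1, LF[12]=C('g')+1=2+1=3
L[13]='$': occ=0, LF[13]=C('$')+0=0+0=0

Answer: 2 10 6 7 5 8 4 13 1 12 11 9 3 0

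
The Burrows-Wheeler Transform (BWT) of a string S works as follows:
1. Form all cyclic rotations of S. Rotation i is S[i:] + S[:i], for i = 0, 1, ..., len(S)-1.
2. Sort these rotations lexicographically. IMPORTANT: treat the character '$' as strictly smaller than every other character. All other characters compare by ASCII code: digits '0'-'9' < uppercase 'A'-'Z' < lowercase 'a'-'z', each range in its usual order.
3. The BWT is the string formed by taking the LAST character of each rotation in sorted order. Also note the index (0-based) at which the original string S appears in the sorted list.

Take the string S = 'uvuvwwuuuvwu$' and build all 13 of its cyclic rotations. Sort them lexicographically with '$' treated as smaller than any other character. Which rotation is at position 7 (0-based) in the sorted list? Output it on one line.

Answer: vuvwwuuuvwu$u

Derivation:
All 13 rotations (rotation i = S[i:]+S[:i]):
  rot[0] = uvuvwwuuuvwu$
  rot[1] = vuvwwuuuvwu$u
  rot[2] = uvwwuuuvwu$uv
  rot[3] = vwwuuuvwu$uvu
  rot[4] = wwuuuvwu$uvuv
  rot[5] = wuuuvwu$uvuvw
  rot[6] = uuuvwu$uvuvww
  rot[7] = uuvwu$uvuvwwu
  rot[8] = uvwu$uvuvwwuu
  rot[9] = vwu$uvuvwwuuu
  rot[10] = wu$uvuvwwuuuv
  rot[11] = u$uvuvwwuuuvw
  rot[12] = $uvuvwwuuuvwu
Sorted (with $ < everything):
  sorted[0] = $uvuvwwuuuvwu
  sorted[1] = u$uvuvwwuuuvw
  sorted[2] = uuuvwu$uvuvww
  sorted[3] = uuvwu$uvuvwwu
  sorted[4] = uvuvwwuuuvwu$
  sorted[5] = uvwu$uvuvwwuu
  sorted[6] = uvwwuuuvwu$uv
  sorted[7] = vuvwwuuuvwu$u
  sorted[8] = vwu$uvuvwwuuu
  sorted[9] = vwwuuuvwu$uvu
  sorted[10] = wu$uvuvwwuuuv
  sorted[11] = wuuuvwu$uvuvw
  sorted[12] = wwuuuvwu$uvuv
sorted[7] = vuvwwuuuvwu$u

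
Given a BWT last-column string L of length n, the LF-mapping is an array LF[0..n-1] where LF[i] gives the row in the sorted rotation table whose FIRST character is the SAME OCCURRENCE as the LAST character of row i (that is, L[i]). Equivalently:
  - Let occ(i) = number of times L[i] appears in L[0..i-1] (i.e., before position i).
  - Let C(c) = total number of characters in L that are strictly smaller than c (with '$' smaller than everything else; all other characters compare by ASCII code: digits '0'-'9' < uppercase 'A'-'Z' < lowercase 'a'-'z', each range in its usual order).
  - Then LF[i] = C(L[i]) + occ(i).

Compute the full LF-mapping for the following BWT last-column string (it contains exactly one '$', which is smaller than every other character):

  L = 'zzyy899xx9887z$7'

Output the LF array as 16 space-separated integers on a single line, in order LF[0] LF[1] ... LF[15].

Answer: 13 14 11 12 3 6 7 9 10 8 4 5 1 15 0 2

Derivation:
Char counts: '$':1, '7':2, '8':3, '9':3, 'x':2, 'y':2, 'z':3
C (first-col start): C('$')=0, C('7')=1, C('8')=3, C('9')=6, C('x')=9, C('y')=11, C('z')=13
L[0]='z': occ=0, LF[0]=C('z')+0=13+0=13
L[1]='z': occ=1, LF[1]=C('z')+1=13+1=14
L[2]='y': occ=0, LF[2]=C('y')+0=11+0=11
L[3]='y': occ=1, LF[3]=C('y')+1=11+1=12
L[4]='8': occ=0, LF[4]=C('8')+0=3+0=3
L[5]='9': occ=0, LF[5]=C('9')+0=6+0=6
L[6]='9': occ=1, LF[6]=C('9')+1=6+1=7
L[7]='x': occ=0, LF[7]=C('x')+0=9+0=9
L[8]='x': occ=1, LF[8]=C('x')+1=9+1=10
L[9]='9': occ=2, LF[9]=C('9')+2=6+2=8
L[10]='8': occ=1, LF[10]=C('8')+1=3+1=4
L[11]='8': occ=2, LF[11]=C('8')+2=3+2=5
L[12]='7': occ=0, LF[12]=C('7')+0=1+0=1
L[13]='z': occ=2, LF[13]=C('z')+2=13+2=15
L[14]='$': occ=0, LF[14]=C('$')+0=0+0=0
L[15]='7': occ=1, LF[15]=C('7')+1=1+1=2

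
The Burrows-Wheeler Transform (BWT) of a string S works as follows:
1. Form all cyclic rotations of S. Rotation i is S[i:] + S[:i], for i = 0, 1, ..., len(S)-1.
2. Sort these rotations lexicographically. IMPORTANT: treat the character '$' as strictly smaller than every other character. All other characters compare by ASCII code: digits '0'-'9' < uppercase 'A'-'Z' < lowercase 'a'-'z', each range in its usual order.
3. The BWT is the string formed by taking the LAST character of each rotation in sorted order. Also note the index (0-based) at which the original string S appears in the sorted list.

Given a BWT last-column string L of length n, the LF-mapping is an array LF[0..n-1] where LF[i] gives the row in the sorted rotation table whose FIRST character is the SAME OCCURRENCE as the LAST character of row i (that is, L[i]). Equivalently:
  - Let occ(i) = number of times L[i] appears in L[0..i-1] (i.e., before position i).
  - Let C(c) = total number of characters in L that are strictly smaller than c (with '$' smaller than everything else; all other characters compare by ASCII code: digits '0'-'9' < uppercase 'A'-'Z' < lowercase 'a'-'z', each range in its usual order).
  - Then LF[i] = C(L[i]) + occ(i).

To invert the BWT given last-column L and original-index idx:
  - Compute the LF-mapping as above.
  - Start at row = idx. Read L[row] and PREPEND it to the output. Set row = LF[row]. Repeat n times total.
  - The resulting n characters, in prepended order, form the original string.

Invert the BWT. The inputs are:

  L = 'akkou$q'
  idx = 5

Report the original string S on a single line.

Answer: quokka$

Derivation:
LF mapping: 1 2 3 4 6 0 5
Walk LF starting at row 5, prepending L[row]:
  step 1: row=5, L[5]='$', prepend. Next row=LF[5]=0
  step 2: row=0, L[0]='a', prepend. Next row=LF[0]=1
  step 3: row=1, L[1]='k', prepend. Next row=LF[1]=2
  step 4: row=2, L[2]='k', prepend. Next row=LF[2]=3
  step 5: row=3, L[3]='o', prepend. Next row=LF[3]=4
  step 6: row=4, L[4]='u', prepend. Next row=LF[4]=6
  step 7: row=6, L[6]='q', prepend. Next row=LF[6]=5
Reversed output: quokka$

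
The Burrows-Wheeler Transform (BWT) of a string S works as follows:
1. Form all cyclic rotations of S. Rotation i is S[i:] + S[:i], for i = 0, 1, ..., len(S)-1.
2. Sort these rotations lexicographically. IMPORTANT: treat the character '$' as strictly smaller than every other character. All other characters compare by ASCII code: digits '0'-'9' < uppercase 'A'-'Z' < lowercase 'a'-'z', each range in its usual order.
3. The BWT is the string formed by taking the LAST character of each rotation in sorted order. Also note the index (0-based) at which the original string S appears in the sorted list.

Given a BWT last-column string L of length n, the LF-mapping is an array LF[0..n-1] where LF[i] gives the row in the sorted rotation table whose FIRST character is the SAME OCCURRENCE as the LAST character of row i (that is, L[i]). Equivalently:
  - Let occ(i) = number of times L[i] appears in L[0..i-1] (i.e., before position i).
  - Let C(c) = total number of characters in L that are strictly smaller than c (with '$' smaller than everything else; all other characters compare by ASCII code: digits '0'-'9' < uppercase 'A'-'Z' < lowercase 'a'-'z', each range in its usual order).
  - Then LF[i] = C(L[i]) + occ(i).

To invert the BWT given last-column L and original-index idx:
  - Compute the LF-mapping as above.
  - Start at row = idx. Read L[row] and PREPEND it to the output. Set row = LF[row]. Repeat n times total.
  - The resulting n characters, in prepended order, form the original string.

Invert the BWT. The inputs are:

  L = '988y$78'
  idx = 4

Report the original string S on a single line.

LF mapping: 5 2 3 6 0 1 4
Walk LF starting at row 4, prepending L[row]:
  step 1: row=4, L[4]='$', prepend. Next row=LF[4]=0
  step 2: row=0, L[0]='9', prepend. Next row=LF[0]=5
  step 3: row=5, L[5]='7', prepend. Next row=LF[5]=1
  step 4: row=1, L[1]='8', prepend. Next row=LF[1]=2
  step 5: row=2, L[2]='8', prepend. Next row=LF[2]=3
  step 6: row=3, L[3]='y', prepend. Next row=LF[3]=6
  step 7: row=6, L[6]='8', prepend. Next row=LF[6]=4
Reversed output: 8y8879$

Answer: 8y8879$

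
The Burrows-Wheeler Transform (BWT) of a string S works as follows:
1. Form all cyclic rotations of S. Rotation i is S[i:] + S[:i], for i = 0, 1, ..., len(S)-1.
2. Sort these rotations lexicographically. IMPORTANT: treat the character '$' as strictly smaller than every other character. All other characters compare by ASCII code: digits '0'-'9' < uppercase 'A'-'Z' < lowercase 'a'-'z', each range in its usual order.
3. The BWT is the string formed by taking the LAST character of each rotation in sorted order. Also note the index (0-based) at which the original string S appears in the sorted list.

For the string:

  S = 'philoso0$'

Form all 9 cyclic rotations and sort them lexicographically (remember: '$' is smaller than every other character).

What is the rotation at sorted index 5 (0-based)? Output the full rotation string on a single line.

All 9 rotations (rotation i = S[i:]+S[:i]):
  rot[0] = philoso0$
  rot[1] = hiloso0$p
  rot[2] = iloso0$ph
  rot[3] = loso0$phi
  rot[4] = oso0$phil
  rot[5] = so0$philo
  rot[6] = o0$philos
  rot[7] = 0$philoso
  rot[8] = $philoso0
Sorted (with $ < everything):
  sorted[0] = $philoso0
  sorted[1] = 0$philoso
  sorted[2] = hiloso0$p
  sorted[3] = iloso0$ph
  sorted[4] = loso0$phi
  sorted[5] = o0$philos
  sorted[6] = oso0$phil
  sorted[7] = philoso0$
  sorted[8] = so0$philo
sorted[5] = o0$philos

Answer: o0$philos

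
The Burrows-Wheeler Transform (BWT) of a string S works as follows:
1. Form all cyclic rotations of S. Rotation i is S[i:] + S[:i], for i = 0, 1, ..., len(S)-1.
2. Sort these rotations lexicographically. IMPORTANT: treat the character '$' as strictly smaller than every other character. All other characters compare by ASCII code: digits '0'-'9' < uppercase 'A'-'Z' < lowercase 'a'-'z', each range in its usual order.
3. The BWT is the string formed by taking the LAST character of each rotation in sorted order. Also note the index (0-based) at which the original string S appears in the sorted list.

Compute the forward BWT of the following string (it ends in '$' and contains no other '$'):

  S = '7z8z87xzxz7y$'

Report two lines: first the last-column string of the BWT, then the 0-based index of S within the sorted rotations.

All 13 rotations (rotation i = S[i:]+S[:i]):
  rot[0] = 7z8z87xzxz7y$
  rot[1] = z8z87xzxz7y$7
  rot[2] = 8z87xzxz7y$7z
  rot[3] = z87xzxz7y$7z8
  rot[4] = 87xzxz7y$7z8z
  rot[5] = 7xzxz7y$7z8z8
  rot[6] = xzxz7y$7z8z87
  rot[7] = zxz7y$7z8z87x
  rot[8] = xz7y$7z8z87xz
  rot[9] = z7y$7z8z87xzx
  rot[10] = 7y$7z8z87xzxz
  rot[11] = y$7z8z87xzxz7
  rot[12] = $7z8z87xzxz7y
Sorted (with $ < everything):
  sorted[0] = $7z8z87xzxz7y  (last char: 'y')
  sorted[1] = 7xzxz7y$7z8z8  (last char: '8')
  sorted[2] = 7y$7z8z87xzxz  (last char: 'z')
  sorted[3] = 7z8z87xzxz7y$  (last char: '$')
  sorted[4] = 87xzxz7y$7z8z  (last char: 'z')
  sorted[5] = 8z87xzxz7y$7z  (last char: 'z')
  sorted[6] = xz7y$7z8z87xz  (last char: 'z')
  sorted[7] = xzxz7y$7z8z87  (last char: '7')
  sorted[8] = y$7z8z87xzxz7  (last char: '7')
  sorted[9] = z7y$7z8z87xzx  (last char: 'x')
  sorted[10] = z87xzxz7y$7z8  (last char: '8')
  sorted[11] = z8z87xzxz7y$7  (last char: '7')
  sorted[12] = zxz7y$7z8z87x  (last char: 'x')
Last column: y8z$zzz77x87x
Original string S is at sorted index 3

Answer: y8z$zzz77x87x
3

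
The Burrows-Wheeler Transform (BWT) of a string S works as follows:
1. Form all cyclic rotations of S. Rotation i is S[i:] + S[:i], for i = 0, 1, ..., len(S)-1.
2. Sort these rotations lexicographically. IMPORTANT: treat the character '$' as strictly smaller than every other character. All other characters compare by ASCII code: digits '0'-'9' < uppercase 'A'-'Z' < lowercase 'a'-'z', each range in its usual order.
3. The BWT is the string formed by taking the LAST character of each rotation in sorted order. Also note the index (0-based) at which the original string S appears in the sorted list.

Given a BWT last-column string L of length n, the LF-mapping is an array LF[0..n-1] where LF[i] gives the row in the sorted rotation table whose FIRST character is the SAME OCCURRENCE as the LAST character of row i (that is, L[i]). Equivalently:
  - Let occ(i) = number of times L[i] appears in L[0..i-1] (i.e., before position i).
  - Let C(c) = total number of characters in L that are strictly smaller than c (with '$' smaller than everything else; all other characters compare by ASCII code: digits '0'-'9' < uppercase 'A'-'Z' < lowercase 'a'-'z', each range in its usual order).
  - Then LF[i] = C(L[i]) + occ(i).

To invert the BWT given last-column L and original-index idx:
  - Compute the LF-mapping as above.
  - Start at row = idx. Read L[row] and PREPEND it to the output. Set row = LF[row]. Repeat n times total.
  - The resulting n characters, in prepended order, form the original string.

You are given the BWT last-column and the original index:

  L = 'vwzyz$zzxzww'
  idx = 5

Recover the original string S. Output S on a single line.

LF mapping: 1 2 7 6 8 0 9 10 5 11 3 4
Walk LF starting at row 5, prepending L[row]:
  step 1: row=5, L[5]='$', prepend. Next row=LF[5]=0
  step 2: row=0, L[0]='v', prepend. Next row=LF[0]=1
  step 3: row=1, L[1]='w', prepend. Next row=LF[1]=2
  step 4: row=2, L[2]='z', prepend. Next row=LF[2]=7
  step 5: row=7, L[7]='z', prepend. Next row=LF[7]=10
  step 6: row=10, L[10]='w', prepend. Next row=LF[10]=3
  step 7: row=3, L[3]='y', prepend. Next row=LF[3]=6
  step 8: row=6, L[6]='z', prepend. Next row=LF[6]=9
  step 9: row=9, L[9]='z', prepend. Next row=LF[9]=11
  step 10: row=11, L[11]='w', prepend. Next row=LF[11]=4
  step 11: row=4, L[4]='z', prepend. Next row=LF[4]=8
  step 12: row=8, L[8]='x', prepend. Next row=LF[8]=5
Reversed output: xzwzzywzzwv$

Answer: xzwzzywzzwv$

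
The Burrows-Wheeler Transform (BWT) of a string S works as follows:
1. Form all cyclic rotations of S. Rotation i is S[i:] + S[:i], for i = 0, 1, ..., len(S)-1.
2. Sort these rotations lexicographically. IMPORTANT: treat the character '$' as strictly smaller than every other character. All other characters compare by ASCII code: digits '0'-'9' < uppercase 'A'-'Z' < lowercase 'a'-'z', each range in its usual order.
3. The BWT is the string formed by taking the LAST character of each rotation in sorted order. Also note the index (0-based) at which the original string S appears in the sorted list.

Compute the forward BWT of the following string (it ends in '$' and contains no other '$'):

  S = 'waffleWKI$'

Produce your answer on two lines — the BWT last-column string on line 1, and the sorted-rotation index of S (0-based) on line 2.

Answer: IKWewlaff$
9

Derivation:
All 10 rotations (rotation i = S[i:]+S[:i]):
  rot[0] = waffleWKI$
  rot[1] = affleWKI$w
  rot[2] = ffleWKI$wa
  rot[3] = fleWKI$waf
  rot[4] = leWKI$waff
  rot[5] = eWKI$waffl
  rot[6] = WKI$waffle
  rot[7] = KI$waffleW
  rot[8] = I$waffleWK
  rot[9] = $waffleWKI
Sorted (with $ < everything):
  sorted[0] = $waffleWKI  (last char: 'I')
  sorted[1] = I$waffleWK  (last char: 'K')
  sorted[2] = KI$waffleW  (last char: 'W')
  sorted[3] = WKI$waffle  (last char: 'e')
  sorted[4] = affleWKI$w  (last char: 'w')
  sorted[5] = eWKI$waffl  (last char: 'l')
  sorted[6] = ffleWKI$wa  (last char: 'a')
  sorted[7] = fleWKI$waf  (last char: 'f')
  sorted[8] = leWKI$waff  (last char: 'f')
  sorted[9] = waffleWKI$  (last char: '$')
Last column: IKWewlaff$
Original string S is at sorted index 9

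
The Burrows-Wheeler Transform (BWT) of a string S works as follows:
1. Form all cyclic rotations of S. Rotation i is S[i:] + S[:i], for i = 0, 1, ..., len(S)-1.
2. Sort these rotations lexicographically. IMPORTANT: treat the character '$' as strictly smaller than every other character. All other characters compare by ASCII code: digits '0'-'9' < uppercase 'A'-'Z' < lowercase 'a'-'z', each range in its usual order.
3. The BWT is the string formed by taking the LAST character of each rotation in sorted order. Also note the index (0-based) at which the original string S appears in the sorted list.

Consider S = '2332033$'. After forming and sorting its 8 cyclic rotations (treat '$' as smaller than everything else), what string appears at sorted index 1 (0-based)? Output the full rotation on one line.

All 8 rotations (rotation i = S[i:]+S[:i]):
  rot[0] = 2332033$
  rot[1] = 332033$2
  rot[2] = 32033$23
  rot[3] = 2033$233
  rot[4] = 033$2332
  rot[5] = 33$23320
  rot[6] = 3$233203
  rot[7] = $2332033
Sorted (with $ < everything):
  sorted[0] = $2332033
  sorted[1] = 033$2332
  sorted[2] = 2033$233
  sorted[3] = 2332033$
  sorted[4] = 3$233203
  sorted[5] = 32033$23
  sorted[6] = 33$23320
  sorted[7] = 332033$2
sorted[1] = 033$2332

Answer: 033$2332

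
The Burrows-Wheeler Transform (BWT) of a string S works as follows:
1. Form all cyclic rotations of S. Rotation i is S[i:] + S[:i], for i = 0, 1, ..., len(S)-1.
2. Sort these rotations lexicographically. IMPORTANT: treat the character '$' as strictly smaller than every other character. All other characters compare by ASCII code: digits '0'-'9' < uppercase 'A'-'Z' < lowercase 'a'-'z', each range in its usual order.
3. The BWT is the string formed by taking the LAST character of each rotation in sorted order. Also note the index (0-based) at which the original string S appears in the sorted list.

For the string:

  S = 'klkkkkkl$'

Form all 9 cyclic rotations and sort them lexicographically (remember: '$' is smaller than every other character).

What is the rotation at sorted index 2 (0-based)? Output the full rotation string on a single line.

All 9 rotations (rotation i = S[i:]+S[:i]):
  rot[0] = klkkkkkl$
  rot[1] = lkkkkkl$k
  rot[2] = kkkkkl$kl
  rot[3] = kkkkl$klk
  rot[4] = kkkl$klkk
  rot[5] = kkl$klkkk
  rot[6] = kl$klkkkk
  rot[7] = l$klkkkkk
  rot[8] = $klkkkkkl
Sorted (with $ < everything):
  sorted[0] = $klkkkkkl
  sorted[1] = kkkkkl$kl
  sorted[2] = kkkkl$klk
  sorted[3] = kkkl$klkk
  sorted[4] = kkl$klkkk
  sorted[5] = kl$klkkkk
  sorted[6] = klkkkkkl$
  sorted[7] = l$klkkkkk
  sorted[8] = lkkkkkl$k
sorted[2] = kkkkl$klk

Answer: kkkkl$klk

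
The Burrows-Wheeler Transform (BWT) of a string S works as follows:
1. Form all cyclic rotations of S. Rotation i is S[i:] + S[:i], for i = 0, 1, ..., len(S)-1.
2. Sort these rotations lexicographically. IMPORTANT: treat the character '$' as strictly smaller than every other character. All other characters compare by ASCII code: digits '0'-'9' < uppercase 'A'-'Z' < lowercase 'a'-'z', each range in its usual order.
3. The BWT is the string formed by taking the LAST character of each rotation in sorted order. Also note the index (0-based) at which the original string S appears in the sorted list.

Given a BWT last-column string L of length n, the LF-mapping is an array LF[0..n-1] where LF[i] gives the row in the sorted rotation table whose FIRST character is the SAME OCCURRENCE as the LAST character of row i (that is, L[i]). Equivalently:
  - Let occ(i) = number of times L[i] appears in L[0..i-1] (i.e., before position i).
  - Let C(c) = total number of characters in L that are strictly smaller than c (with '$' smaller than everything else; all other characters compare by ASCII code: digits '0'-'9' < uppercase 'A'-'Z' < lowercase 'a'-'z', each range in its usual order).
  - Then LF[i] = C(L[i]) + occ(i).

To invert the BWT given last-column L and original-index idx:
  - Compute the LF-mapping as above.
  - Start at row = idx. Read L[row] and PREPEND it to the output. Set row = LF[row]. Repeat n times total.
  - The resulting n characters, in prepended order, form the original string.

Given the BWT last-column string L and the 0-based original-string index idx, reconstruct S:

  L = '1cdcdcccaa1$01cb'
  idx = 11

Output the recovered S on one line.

Answer: cac1cac0cbd1cd1$

Derivation:
LF mapping: 2 8 14 9 15 10 11 12 5 6 3 0 1 4 13 7
Walk LF starting at row 11, prepending L[row]:
  step 1: row=11, L[11]='$', prepend. Next row=LF[11]=0
  step 2: row=0, L[0]='1', prepend. Next row=LF[0]=2
  step 3: row=2, L[2]='d', prepend. Next row=LF[2]=14
  step 4: row=14, L[14]='c', prepend. Next row=LF[14]=13
  step 5: row=13, L[13]='1', prepend. Next row=LF[13]=4
  step 6: row=4, L[4]='d', prepend. Next row=LF[4]=15
  step 7: row=15, L[15]='b', prepend. Next row=LF[15]=7
  step 8: row=7, L[7]='c', prepend. Next row=LF[7]=12
  step 9: row=12, L[12]='0', prepend. Next row=LF[12]=1
  step 10: row=1, L[1]='c', prepend. Next row=LF[1]=8
  step 11: row=8, L[8]='a', prepend. Next row=LF[8]=5
  step 12: row=5, L[5]='c', prepend. Next row=LF[5]=10
  step 13: row=10, L[10]='1', prepend. Next row=LF[10]=3
  step 14: row=3, L[3]='c', prepend. Next row=LF[3]=9
  step 15: row=9, L[9]='a', prepend. Next row=LF[9]=6
  step 16: row=6, L[6]='c', prepend. Next row=LF[6]=11
Reversed output: cac1cac0cbd1cd1$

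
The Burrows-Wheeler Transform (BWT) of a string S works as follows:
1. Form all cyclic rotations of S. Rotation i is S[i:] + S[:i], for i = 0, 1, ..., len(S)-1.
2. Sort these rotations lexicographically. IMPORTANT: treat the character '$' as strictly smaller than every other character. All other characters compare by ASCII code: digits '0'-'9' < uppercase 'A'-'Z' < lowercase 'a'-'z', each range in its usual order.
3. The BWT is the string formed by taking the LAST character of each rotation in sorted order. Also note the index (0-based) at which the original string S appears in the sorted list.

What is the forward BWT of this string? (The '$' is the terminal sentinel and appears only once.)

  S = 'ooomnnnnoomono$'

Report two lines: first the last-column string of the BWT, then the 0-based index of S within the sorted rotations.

All 15 rotations (rotation i = S[i:]+S[:i]):
  rot[0] = ooomnnnnoomono$
  rot[1] = oomnnnnoomono$o
  rot[2] = omnnnnoomono$oo
  rot[3] = mnnnnoomono$ooo
  rot[4] = nnnnoomono$ooom
  rot[5] = nnnoomono$ooomn
  rot[6] = nnoomono$ooomnn
  rot[7] = noomono$ooomnnn
  rot[8] = oomono$ooomnnnn
  rot[9] = omono$ooomnnnno
  rot[10] = mono$ooomnnnnoo
  rot[11] = ono$ooomnnnnoom
  rot[12] = no$ooomnnnnoomo
  rot[13] = o$ooomnnnnoomon
  rot[14] = $ooomnnnnoomono
Sorted (with $ < everything):
  sorted[0] = $ooomnnnnoomono  (last char: 'o')
  sorted[1] = mnnnnoomono$ooo  (last char: 'o')
  sorted[2] = mono$ooomnnnnoo  (last char: 'o')
  sorted[3] = nnnnoomono$ooom  (last char: 'm')
  sorted[4] = nnnoomono$ooomn  (last char: 'n')
  sorted[5] = nnoomono$ooomnn  (last char: 'n')
  sorted[6] = no$ooomnnnnoomo  (last char: 'o')
  sorted[7] = noomono$ooomnnn  (last char: 'n')
  sorted[8] = o$ooomnnnnoomon  (last char: 'n')
  sorted[9] = omnnnnoomono$oo  (last char: 'o')
  sorted[10] = omono$ooomnnnno  (last char: 'o')
  sorted[11] = ono$ooomnnnnoom  (last char: 'm')
  sorted[12] = oomnnnnoomono$o  (last char: 'o')
  sorted[13] = oomono$ooomnnnn  (last char: 'n')
  sorted[14] = ooomnnnnoomono$  (last char: '$')
Last column: ooomnnonnoomon$
Original string S is at sorted index 14

Answer: ooomnnonnoomon$
14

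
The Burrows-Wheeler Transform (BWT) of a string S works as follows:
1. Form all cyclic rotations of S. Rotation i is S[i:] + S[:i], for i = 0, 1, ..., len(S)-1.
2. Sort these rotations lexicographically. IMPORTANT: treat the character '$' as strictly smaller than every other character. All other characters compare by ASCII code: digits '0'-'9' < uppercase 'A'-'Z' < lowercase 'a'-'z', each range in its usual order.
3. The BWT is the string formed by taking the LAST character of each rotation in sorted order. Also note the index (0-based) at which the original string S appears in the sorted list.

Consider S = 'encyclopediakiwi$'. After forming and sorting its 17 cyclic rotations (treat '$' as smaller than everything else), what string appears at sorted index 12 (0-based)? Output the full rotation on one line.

All 17 rotations (rotation i = S[i:]+S[:i]):
  rot[0] = encyclopediakiwi$
  rot[1] = ncyclopediakiwi$e
  rot[2] = cyclopediakiwi$en
  rot[3] = yclopediakiwi$enc
  rot[4] = clopediakiwi$ency
  rot[5] = lopediakiwi$encyc
  rot[6] = opediakiwi$encycl
  rot[7] = pediakiwi$encyclo
  rot[8] = ediakiwi$encyclop
  rot[9] = diakiwi$encyclope
  rot[10] = iakiwi$encycloped
  rot[11] = akiwi$encyclopedi
  rot[12] = kiwi$encyclopedia
  rot[13] = iwi$encyclopediak
  rot[14] = wi$encyclopediaki
  rot[15] = i$encyclopediakiw
  rot[16] = $encyclopediakiwi
Sorted (with $ < everything):
  sorted[0] = $encyclopediakiwi
  sorted[1] = akiwi$encyclopedi
  sorted[2] = clopediakiwi$ency
  sorted[3] = cyclopediakiwi$en
  sorted[4] = diakiwi$encyclope
  sorted[5] = ediakiwi$encyclop
  sorted[6] = encyclopediakiwi$
  sorted[7] = i$encyclopediakiw
  sorted[8] = iakiwi$encycloped
  sorted[9] = iwi$encyclopediak
  sorted[10] = kiwi$encyclopedia
  sorted[11] = lopediakiwi$encyc
  sorted[12] = ncyclopediakiwi$e
  sorted[13] = opediakiwi$encycl
  sorted[14] = pediakiwi$encyclo
  sorted[15] = wi$encyclopediaki
  sorted[16] = yclopediakiwi$enc
sorted[12] = ncyclopediakiwi$e

Answer: ncyclopediakiwi$e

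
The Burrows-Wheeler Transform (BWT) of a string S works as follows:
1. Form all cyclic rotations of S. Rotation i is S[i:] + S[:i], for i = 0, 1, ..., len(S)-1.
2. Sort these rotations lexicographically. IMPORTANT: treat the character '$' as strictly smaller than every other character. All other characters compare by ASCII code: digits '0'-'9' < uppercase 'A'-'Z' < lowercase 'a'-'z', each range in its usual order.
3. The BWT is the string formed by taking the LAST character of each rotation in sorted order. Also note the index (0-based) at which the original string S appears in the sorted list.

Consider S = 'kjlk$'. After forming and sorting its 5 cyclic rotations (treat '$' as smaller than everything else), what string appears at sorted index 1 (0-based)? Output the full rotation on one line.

Answer: jlk$k

Derivation:
All 5 rotations (rotation i = S[i:]+S[:i]):
  rot[0] = kjlk$
  rot[1] = jlk$k
  rot[2] = lk$kj
  rot[3] = k$kjl
  rot[4] = $kjlk
Sorted (with $ < everything):
  sorted[0] = $kjlk
  sorted[1] = jlk$k
  sorted[2] = k$kjl
  sorted[3] = kjlk$
  sorted[4] = lk$kj
sorted[1] = jlk$k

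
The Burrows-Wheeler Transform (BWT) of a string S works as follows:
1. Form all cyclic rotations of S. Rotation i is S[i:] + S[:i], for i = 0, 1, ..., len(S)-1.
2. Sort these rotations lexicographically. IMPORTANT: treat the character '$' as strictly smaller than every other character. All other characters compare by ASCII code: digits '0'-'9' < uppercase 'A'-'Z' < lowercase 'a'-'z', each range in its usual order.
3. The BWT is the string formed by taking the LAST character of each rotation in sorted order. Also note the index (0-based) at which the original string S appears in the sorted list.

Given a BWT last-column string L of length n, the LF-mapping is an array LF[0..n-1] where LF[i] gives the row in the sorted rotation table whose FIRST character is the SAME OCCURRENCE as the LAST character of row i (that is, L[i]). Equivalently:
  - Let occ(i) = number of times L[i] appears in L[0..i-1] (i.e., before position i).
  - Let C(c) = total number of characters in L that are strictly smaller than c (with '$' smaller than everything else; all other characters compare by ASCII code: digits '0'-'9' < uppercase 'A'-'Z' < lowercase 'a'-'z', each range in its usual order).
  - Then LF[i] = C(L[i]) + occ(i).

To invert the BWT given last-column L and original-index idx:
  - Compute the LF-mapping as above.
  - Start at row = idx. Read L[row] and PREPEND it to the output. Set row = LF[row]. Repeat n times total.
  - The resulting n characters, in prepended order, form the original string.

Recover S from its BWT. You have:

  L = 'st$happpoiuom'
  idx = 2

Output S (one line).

LF mapping: 10 11 0 2 1 7 8 9 5 3 12 6 4
Walk LF starting at row 2, prepending L[row]:
  step 1: row=2, L[2]='$', prepend. Next row=LF[2]=0
  step 2: row=0, L[0]='s', prepend. Next row=LF[0]=10
  step 3: row=10, L[10]='u', prepend. Next row=LF[10]=12
  step 4: row=12, L[12]='m', prepend. Next row=LF[12]=4
  step 5: row=4, L[4]='a', prepend. Next row=LF[4]=1
  step 6: row=1, L[1]='t', prepend. Next row=LF[1]=11
  step 7: row=11, L[11]='o', prepend. Next row=LF[11]=6
  step 8: row=6, L[6]='p', prepend. Next row=LF[6]=8
  step 9: row=8, L[8]='o', prepend. Next row=LF[8]=5
  step 10: row=5, L[5]='p', prepend. Next row=LF[5]=7
  step 11: row=7, L[7]='p', prepend. Next row=LF[7]=9
  step 12: row=9, L[9]='i', prepend. Next row=LF[9]=3
  step 13: row=3, L[3]='h', prepend. Next row=LF[3]=2
Reversed output: hippopotamus$

Answer: hippopotamus$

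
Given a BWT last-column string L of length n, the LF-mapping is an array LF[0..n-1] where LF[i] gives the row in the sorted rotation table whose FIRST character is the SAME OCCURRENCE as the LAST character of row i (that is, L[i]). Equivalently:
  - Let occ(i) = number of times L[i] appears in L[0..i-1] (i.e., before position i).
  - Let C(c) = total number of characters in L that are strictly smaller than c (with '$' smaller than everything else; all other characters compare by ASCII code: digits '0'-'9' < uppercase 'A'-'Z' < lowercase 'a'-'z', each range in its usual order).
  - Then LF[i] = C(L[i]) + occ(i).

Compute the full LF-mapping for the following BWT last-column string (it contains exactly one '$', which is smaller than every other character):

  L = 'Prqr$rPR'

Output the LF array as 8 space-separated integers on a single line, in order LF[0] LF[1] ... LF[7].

Answer: 1 5 4 6 0 7 2 3

Derivation:
Char counts: '$':1, 'P':2, 'R':1, 'q':1, 'r':3
C (first-col start): C('$')=0, C('P')=1, C('R')=3, C('q')=4, C('r')=5
L[0]='P': occ=0, LF[0]=C('P')+0=1+0=1
L[1]='r': occ=0, LF[1]=C('r')+0=5+0=5
L[2]='q': occ=0, LF[2]=C('q')+0=4+0=4
L[3]='r': occ=1, LF[3]=C('r')+1=5+1=6
L[4]='$': occ=0, LF[4]=C('$')+0=0+0=0
L[5]='r': occ=2, LF[5]=C('r')+2=5+2=7
L[6]='P': occ=1, LF[6]=C('P')+1=1+1=2
L[7]='R': occ=0, LF[7]=C('R')+0=3+0=3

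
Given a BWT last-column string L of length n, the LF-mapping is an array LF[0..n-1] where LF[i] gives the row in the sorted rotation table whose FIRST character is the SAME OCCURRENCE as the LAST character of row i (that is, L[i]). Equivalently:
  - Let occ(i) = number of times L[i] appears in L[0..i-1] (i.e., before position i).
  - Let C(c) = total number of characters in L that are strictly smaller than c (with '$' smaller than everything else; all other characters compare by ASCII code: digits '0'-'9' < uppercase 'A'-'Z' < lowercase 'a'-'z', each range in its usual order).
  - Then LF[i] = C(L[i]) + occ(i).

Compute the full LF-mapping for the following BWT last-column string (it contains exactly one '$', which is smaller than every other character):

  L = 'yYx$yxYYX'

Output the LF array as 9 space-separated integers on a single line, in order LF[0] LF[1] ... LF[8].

Char counts: '$':1, 'X':1, 'Y':3, 'x':2, 'y':2
C (first-col start): C('$')=0, C('X')=1, C('Y')=2, C('x')=5, C('y')=7
L[0]='y': occ=0, LF[0]=C('y')+0=7+0=7
L[1]='Y': occ=0, LF[1]=C('Y')+0=2+0=2
L[2]='x': occ=0, LF[2]=C('x')+0=5+0=5
L[3]='$': occ=0, LF[3]=C('$')+0=0+0=0
L[4]='y': occ=1, LF[4]=C('y')+1=7+1=8
L[5]='x': occ=1, LF[5]=C('x')+1=5+1=6
L[6]='Y': occ=1, LF[6]=C('Y')+1=2+1=3
L[7]='Y': occ=2, LF[7]=C('Y')+2=2+2=4
L[8]='X': occ=0, LF[8]=C('X')+0=1+0=1

Answer: 7 2 5 0 8 6 3 4 1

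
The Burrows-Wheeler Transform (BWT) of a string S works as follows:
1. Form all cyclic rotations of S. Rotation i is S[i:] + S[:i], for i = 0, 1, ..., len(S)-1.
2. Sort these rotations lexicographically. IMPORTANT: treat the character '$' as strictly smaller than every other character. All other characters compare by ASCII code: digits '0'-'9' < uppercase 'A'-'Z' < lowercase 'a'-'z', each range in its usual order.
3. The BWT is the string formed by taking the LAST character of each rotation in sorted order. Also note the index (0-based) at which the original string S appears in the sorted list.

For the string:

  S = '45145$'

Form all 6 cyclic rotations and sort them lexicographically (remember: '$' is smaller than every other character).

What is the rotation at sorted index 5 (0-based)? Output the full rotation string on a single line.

Answer: 5145$4

Derivation:
All 6 rotations (rotation i = S[i:]+S[:i]):
  rot[0] = 45145$
  rot[1] = 5145$4
  rot[2] = 145$45
  rot[3] = 45$451
  rot[4] = 5$4514
  rot[5] = $45145
Sorted (with $ < everything):
  sorted[0] = $45145
  sorted[1] = 145$45
  sorted[2] = 45$451
  sorted[3] = 45145$
  sorted[4] = 5$4514
  sorted[5] = 5145$4
sorted[5] = 5145$4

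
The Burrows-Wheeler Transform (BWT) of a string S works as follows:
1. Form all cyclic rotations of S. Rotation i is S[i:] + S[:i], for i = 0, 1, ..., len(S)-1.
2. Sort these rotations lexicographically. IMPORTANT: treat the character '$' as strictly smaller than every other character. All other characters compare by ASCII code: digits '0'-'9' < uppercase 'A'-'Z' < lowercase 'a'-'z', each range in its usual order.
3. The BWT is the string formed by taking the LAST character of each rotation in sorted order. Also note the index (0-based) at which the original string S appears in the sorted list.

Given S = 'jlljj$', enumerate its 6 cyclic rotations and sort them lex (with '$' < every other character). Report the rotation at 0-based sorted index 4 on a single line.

Answer: ljj$jl

Derivation:
All 6 rotations (rotation i = S[i:]+S[:i]):
  rot[0] = jlljj$
  rot[1] = lljj$j
  rot[2] = ljj$jl
  rot[3] = jj$jll
  rot[4] = j$jllj
  rot[5] = $jlljj
Sorted (with $ < everything):
  sorted[0] = $jlljj
  sorted[1] = j$jllj
  sorted[2] = jj$jll
  sorted[3] = jlljj$
  sorted[4] = ljj$jl
  sorted[5] = lljj$j
sorted[4] = ljj$jl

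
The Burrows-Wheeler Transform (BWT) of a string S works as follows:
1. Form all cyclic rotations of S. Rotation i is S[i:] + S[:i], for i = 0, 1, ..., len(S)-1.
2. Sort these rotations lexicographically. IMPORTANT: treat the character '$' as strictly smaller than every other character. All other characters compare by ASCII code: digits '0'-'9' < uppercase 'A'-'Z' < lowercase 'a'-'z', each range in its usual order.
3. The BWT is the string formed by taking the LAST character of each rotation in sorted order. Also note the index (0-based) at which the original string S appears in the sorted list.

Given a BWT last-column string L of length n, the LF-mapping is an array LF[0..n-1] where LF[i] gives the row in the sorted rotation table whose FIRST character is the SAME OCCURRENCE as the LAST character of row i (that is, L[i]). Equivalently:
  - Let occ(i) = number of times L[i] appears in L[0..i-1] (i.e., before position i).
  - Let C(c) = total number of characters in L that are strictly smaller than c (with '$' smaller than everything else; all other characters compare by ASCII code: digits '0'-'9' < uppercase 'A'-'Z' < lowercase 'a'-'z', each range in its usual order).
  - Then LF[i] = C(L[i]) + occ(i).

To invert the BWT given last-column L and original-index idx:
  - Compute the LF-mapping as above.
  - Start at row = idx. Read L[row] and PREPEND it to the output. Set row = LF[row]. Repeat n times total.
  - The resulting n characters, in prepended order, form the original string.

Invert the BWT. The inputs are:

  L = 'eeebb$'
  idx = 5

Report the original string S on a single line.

LF mapping: 3 4 5 1 2 0
Walk LF starting at row 5, prepending L[row]:
  step 1: row=5, L[5]='$', prepend. Next row=LF[5]=0
  step 2: row=0, L[0]='e', prepend. Next row=LF[0]=3
  step 3: row=3, L[3]='b', prepend. Next row=LF[3]=1
  step 4: row=1, L[1]='e', prepend. Next row=LF[1]=4
  step 5: row=4, L[4]='b', prepend. Next row=LF[4]=2
  step 6: row=2, L[2]='e', prepend. Next row=LF[2]=5
Reversed output: ebebe$

Answer: ebebe$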